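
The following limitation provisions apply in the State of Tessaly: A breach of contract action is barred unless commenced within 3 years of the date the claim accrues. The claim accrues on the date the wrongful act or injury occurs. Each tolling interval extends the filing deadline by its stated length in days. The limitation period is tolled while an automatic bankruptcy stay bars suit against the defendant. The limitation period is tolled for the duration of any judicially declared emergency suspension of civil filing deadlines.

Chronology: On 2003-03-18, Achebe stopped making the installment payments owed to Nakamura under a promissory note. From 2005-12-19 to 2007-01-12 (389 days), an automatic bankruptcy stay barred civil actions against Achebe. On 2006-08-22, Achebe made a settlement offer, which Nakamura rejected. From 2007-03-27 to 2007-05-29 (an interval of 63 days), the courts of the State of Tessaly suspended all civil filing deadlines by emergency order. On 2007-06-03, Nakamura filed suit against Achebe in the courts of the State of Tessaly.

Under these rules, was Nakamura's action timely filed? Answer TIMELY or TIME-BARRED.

TIMELY

The claim accrued on 2003-03-18, when the wrongful act occurred.
Adding the 3 years base period to 2003-03-18 gives a deadline of 2006-03-18, before any tolling.
Because the automatic bankruptcy stay ran from 2005-12-19 to 2007-01-12, the deadline is extended by 389 days to 2007-04-11.
Because the emergency suspension of filing deadlines ran from 2007-03-27 to 2007-05-29, the deadline is extended by 63 days to 2007-06-13.
None of the other events listed affects the running of the period under the stated rules.
Filing on 2007-06-03 beat the 2007-06-13 deadline — the action is timely.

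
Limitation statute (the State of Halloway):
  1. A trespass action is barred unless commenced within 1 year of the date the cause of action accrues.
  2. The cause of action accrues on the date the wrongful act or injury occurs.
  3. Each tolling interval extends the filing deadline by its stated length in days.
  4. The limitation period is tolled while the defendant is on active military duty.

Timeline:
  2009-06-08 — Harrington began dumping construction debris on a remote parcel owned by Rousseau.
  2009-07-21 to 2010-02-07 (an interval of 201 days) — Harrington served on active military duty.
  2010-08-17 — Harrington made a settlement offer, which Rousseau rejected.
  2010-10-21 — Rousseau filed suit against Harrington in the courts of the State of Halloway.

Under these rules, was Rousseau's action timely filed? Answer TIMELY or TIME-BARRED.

The claim accrued on 2009-06-08, when the wrongful act occurred.
The untolled deadline — 1 year after 2009-06-08 — is 2010-06-08.
The defendant's active military service from 2009-07-21 to 2010-02-07 tolled the period for 201 days, extending the deadline to 2010-12-26.
Nothing else in the chronology tolls or restarts the period.
The 2010-10-21 filing precedes the 2010-12-26 deadline; the claim is timely.

TIMELY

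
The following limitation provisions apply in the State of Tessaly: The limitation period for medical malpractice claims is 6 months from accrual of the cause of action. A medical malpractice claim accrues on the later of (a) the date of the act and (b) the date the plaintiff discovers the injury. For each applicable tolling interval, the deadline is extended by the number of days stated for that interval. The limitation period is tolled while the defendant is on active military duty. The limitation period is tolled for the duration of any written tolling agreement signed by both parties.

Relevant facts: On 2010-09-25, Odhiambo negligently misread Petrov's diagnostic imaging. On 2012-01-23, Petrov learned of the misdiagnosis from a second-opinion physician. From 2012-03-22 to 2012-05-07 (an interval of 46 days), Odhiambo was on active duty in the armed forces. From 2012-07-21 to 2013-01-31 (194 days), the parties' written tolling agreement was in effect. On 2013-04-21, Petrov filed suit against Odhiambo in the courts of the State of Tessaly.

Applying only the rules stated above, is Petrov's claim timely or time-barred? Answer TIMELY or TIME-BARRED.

The claim accrued on 2012-01-23 — the later of the 2010-09-25 act and the 2012-01-23 discovery.
6 months from 2012-01-23 is 2012-07-23.
The period was tolled for 46 days by the defendant's active military service (2012-03-22 to 2012-05-07), pushing the deadline to 2012-09-07.
The written tolling agreement from 2012-07-21 to 2013-01-31 tolled the period for 194 days, extending the deadline to 2013-03-20.
Filing on 2013-04-21 missed the 2013-03-20 deadline — the action is time-barred.

TIME-BARRED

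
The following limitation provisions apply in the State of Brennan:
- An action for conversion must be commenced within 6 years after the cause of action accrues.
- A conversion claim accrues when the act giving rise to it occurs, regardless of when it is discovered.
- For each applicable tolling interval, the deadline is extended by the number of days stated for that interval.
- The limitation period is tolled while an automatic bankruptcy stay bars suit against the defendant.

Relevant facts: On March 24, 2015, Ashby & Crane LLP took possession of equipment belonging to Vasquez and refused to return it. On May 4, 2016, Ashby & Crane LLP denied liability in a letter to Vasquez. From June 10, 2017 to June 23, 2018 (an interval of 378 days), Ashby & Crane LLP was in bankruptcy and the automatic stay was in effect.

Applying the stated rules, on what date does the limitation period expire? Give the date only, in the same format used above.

April 6, 2022

The limitation period began to run on March 24, 2015.
Adding the 6 years base period to March 24, 2015 gives a deadline of March 24, 2021, before any tolling.
The period was tolled for 378 days by the automatic bankruptcy stay (June 10, 2017 to June 23, 2018), pushing the deadline to April 6, 2022.
Nothing else in the chronology tolls or restarts the period.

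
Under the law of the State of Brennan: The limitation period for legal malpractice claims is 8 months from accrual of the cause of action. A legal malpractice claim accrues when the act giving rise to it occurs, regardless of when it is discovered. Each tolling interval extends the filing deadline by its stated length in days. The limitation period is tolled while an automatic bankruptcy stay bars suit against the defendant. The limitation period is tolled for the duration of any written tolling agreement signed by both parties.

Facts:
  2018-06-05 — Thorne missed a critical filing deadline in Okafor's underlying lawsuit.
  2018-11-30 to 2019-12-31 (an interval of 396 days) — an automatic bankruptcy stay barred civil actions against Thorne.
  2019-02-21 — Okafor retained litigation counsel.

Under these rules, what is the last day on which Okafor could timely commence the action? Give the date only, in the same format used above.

The limitation period began to run on 2018-06-05.
The untolled deadline — 8 months after 2018-06-05 — is 2019-02-05.
The period was tolled for 396 days by the automatic bankruptcy stay (2018-11-30 to 2019-12-31), pushing the deadline to 2020-03-07.
None of the other events listed affects the running of the period under the stated rules.

2020-03-07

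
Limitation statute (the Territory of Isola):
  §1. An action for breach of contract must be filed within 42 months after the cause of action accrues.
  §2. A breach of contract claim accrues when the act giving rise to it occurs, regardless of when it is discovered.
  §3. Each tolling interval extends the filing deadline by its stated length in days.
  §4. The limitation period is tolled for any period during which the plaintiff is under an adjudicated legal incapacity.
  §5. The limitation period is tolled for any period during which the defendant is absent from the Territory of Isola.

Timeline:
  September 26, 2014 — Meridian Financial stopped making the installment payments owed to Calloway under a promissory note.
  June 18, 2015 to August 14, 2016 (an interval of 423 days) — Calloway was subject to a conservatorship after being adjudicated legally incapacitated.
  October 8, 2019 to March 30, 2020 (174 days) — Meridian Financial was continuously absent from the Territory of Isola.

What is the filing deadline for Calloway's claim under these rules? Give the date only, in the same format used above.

May 23, 2019

The cause of action accrued on September 26, 2014, the date of the act.
Adding the 42 months base period to September 26, 2014 gives a deadline of March 26, 2018, before any tolling.
The period was tolled for 423 days by the plaintiff's legal incapacity (June 18, 2015 to August 14, 2016), pushing the deadline to May 23, 2019.
The defendant's absence from the jurisdiction starting October 8, 2019 came too late — the period had run on May 23, 2019 — and so does not extend the deadline.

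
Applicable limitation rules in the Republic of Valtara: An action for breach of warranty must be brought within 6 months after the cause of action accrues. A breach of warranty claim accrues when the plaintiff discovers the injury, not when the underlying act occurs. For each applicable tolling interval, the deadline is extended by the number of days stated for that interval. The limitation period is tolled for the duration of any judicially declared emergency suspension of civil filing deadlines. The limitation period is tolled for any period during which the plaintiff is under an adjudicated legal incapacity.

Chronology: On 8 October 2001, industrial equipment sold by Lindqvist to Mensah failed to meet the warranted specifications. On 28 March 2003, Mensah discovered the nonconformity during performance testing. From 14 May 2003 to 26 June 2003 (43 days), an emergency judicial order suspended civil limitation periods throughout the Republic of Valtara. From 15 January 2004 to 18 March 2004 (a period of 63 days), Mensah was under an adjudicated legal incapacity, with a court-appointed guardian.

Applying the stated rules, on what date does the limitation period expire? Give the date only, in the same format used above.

10 November 2003

Under the discovery rule, the claim accrued on 28 March 2003, when Mensah discovered the injury — not on the 8 October 2001 date of the underlying act.
6 months from 28 March 2003 is 28 September 2003.
The period was tolled for 43 days by the emergency suspension of filing deadlines (14 May 2003 to 26 June 2003), pushing the deadline to 10 November 2003.
The plaintiff's legal incapacity from 15 January 2004 to 18 March 2004 began after the period had already run on 10 November 2003, so it has no tolling effect.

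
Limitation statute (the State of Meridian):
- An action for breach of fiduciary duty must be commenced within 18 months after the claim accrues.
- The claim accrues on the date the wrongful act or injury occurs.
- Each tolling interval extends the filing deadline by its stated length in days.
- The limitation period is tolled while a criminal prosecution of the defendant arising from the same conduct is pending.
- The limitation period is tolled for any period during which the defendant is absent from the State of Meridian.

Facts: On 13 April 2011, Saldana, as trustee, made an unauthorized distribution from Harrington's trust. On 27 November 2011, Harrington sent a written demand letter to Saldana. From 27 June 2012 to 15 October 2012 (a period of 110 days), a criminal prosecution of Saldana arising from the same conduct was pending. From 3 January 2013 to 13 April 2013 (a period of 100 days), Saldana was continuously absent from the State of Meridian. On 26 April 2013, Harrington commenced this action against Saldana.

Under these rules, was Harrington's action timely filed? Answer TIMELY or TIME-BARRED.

The limitation period began to run on 13 April 2011.
18 months from 13 April 2011 is 13 October 2012.
The period was tolled for 110 days by the pending criminal prosecution (27 June 2012 to 15 October 2012), pushing the deadline to 31 January 2013.
Because the defendant's absence from the jurisdiction ran from 3 January 2013 to 13 April 2013, the deadline is extended by 100 days to 11 May 2013.
The other events in the timeline have no effect on the limitation period under the stated rules.
The 26 April 2013 filing precedes the 11 May 2013 deadline; the claim is timely.

TIMELY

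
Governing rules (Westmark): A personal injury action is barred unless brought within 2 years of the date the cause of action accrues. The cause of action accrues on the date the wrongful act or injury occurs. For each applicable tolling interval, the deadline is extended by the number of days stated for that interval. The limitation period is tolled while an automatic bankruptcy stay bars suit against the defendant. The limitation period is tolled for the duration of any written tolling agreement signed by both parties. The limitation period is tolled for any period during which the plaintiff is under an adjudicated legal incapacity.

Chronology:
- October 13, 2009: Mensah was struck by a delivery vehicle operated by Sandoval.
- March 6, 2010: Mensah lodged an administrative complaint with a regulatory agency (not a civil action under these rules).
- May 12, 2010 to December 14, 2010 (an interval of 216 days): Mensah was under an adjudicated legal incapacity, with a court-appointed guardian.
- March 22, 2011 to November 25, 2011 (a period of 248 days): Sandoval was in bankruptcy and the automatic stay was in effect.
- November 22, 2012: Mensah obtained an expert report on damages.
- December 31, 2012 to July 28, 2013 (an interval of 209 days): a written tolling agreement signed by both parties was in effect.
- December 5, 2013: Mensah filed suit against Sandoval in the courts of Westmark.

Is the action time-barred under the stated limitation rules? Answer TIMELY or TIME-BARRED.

TIME-BARRED

The cause of action accrued on October 13, 2009, the date of the act.
Adding the 2 years base period to October 13, 2009 gives a deadline of October 13, 2011, before any tolling.
Because the plaintiff's legal incapacity ran from May 12, 2010 to December 14, 2010, the deadline is extended by 216 days to May 16, 2012.
Because the automatic bankruptcy stay ran from March 22, 2011 to November 25, 2011, the deadline is extended by 248 days to January 19, 2013.
Because the written tolling agreement ran from December 31, 2012 to July 28, 2013, the deadline is extended by 209 days to August 16, 2013.
None of the other events listed affects the running of the period under the stated rules.
Mensah filed on December 5, 2013, after the August 16, 2013 deadline, so the action is time-barred.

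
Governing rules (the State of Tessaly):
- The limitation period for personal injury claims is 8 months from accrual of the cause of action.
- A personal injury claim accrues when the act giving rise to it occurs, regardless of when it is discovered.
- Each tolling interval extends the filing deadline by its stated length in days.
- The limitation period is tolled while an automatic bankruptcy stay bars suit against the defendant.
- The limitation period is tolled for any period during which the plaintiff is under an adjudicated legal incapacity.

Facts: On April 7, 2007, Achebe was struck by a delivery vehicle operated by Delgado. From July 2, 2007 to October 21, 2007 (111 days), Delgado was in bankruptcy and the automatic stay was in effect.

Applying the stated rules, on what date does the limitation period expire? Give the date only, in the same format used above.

March 27, 2008

The cause of action accrued on April 7, 2007, the date of the act.
8 months from April 7, 2007 is December 7, 2007.
Because the automatic bankruptcy stay ran from July 2, 2007 to October 21, 2007, the deadline is extended by 111 days to March 27, 2008.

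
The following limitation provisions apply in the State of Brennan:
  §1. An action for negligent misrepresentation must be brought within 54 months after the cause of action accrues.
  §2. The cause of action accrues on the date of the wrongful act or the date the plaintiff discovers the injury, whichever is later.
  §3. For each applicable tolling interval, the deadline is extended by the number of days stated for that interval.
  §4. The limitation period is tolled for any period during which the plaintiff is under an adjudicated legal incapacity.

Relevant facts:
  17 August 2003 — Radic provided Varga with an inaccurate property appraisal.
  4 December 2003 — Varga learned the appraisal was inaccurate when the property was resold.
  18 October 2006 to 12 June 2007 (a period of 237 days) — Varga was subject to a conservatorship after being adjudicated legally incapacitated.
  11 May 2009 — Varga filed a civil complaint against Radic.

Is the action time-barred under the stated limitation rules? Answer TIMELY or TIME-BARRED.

Taking the later of the act (17 August 2003) and discovery (4 December 2003), the claim accrued on 4 December 2003.
The untolled deadline — 54 months after 4 December 2003 — is 4 June 2008.
Because the plaintiff's legal incapacity ran from 18 October 2006 to 12 June 2007, the deadline is extended by 237 days to 27 January 2009.
Filing on 11 May 2009 missed the 27 January 2009 deadline — the action is time-barred.

TIME-BARRED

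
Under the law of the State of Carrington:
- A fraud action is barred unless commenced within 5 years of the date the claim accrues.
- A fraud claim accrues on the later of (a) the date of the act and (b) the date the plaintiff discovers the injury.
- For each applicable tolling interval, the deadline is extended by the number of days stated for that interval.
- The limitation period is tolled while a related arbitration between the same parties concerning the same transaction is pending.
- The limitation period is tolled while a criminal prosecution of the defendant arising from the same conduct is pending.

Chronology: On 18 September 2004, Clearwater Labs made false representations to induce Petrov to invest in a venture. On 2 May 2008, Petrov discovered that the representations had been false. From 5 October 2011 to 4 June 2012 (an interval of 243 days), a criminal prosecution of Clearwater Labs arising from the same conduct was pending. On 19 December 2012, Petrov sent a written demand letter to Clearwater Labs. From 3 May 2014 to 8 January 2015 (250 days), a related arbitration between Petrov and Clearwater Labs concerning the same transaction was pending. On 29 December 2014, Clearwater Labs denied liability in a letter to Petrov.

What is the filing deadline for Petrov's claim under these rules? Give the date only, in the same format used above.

31 December 2013

Because discovery on 2 May 2008 post-dates the 18 September 2004 act, accrual under the later-of rule falls on 2 May 2008.
5 years from 2 May 2008 is 2 May 2013.
The period was tolled for 243 days by the pending criminal prosecution (5 October 2011 to 4 June 2012), pushing the deadline to 31 December 2013.
By the time the pending related arbitration began on 3 May 2014, the limitation period had already expired on 31 December 2013; that interval cannot revive it.
Nothing else in the chronology tolls or restarts the period.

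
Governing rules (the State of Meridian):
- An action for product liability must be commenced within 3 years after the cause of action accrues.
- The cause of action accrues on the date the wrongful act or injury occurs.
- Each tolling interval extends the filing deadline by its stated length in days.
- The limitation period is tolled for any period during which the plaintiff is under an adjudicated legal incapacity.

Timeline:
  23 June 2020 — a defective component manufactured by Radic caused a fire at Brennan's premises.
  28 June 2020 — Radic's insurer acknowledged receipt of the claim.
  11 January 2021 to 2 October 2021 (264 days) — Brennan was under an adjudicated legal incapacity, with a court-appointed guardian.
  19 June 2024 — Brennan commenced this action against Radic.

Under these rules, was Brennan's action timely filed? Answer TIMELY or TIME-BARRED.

TIME-BARRED

The cause of action accrued on 23 June 2020, the date of the act.
Adding the 3 years base period to 23 June 2020 gives a deadline of 23 June 2023, before any tolling.
Because the plaintiff's legal incapacity ran from 11 January 2021 to 2 October 2021, the deadline is extended by 264 days to 13 March 2024.
The other events in the timeline have no effect on the limitation period under the stated rules.
Filing on 19 June 2024 missed the 13 March 2024 deadline — the action is time-barred.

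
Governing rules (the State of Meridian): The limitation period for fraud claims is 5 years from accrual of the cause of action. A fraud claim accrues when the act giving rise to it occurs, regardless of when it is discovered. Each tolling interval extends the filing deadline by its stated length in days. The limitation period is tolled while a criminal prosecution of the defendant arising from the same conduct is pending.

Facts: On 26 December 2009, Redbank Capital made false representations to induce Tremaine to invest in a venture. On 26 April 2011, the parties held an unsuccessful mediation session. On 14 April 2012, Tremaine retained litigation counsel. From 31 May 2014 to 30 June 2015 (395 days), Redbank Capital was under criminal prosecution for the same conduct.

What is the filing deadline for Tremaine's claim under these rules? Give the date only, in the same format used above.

25 January 2016

The limitation period began to run on 26 December 2009.
5 years from 26 December 2009 is 26 December 2014.
The period was tolled for 395 days by the pending criminal prosecution (31 May 2014 to 30 June 2015), pushing the deadline to 25 January 2016.
The other events in the timeline have no effect on the limitation period under the stated rules.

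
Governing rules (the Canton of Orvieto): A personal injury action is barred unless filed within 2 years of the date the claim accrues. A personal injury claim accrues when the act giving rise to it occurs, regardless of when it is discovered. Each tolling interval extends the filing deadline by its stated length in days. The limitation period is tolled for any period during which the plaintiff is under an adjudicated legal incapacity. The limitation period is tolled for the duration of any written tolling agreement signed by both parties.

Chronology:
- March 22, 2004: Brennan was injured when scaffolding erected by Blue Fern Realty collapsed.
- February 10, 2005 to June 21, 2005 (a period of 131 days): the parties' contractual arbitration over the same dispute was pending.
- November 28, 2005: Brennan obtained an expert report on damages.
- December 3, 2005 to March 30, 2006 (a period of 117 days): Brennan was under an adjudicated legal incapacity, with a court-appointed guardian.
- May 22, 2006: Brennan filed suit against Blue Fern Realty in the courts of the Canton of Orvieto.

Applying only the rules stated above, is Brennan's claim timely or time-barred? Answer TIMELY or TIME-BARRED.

TIMELY

The claim accrued on March 22, 2004, when the wrongful act occurred.
Adding the 2 years base period to March 22, 2004 gives a deadline of March 22, 2006, before any tolling.
The period was tolled for 117 days by the plaintiff's legal incapacity (December 3, 2005 to March 30, 2006), pushing the deadline to July 17, 2006.
Although a pending arbitration ran from February 10, 2005 to June 21, 2005, the stated rules do not make that a tolling event, so it is disregarded.
None of the other events listed affects the running of the period under the stated rules.
Brennan filed on May 22, 2006, before the July 17, 2006 deadline, so the action is timely.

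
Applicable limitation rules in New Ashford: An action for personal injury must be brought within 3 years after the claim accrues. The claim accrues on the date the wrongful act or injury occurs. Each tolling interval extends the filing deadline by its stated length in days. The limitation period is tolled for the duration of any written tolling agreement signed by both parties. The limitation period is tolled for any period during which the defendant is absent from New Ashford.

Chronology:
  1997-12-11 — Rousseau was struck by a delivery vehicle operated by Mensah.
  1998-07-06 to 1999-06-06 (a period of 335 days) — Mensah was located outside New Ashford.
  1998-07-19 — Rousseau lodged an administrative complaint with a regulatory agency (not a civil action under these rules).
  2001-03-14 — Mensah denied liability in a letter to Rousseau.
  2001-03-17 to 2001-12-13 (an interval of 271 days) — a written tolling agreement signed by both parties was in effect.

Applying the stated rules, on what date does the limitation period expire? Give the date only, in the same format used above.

The claim accrued on 1997-12-11, when the wrongful act occurred.
The untolled deadline — 3 years after 1997-12-11 — is 2000-12-11.
The defendant's absence from the jurisdiction from 1998-07-06 to 1999-06-06 tolled the period for 335 days, extending the deadline to 2001-11-11.
The written tolling agreement from 2001-03-17 to 2001-12-13 tolled the period for 271 days, extending the deadline to 2002-08-09.
Nothing else in the chronology tolls or restarts the period.

2002-08-09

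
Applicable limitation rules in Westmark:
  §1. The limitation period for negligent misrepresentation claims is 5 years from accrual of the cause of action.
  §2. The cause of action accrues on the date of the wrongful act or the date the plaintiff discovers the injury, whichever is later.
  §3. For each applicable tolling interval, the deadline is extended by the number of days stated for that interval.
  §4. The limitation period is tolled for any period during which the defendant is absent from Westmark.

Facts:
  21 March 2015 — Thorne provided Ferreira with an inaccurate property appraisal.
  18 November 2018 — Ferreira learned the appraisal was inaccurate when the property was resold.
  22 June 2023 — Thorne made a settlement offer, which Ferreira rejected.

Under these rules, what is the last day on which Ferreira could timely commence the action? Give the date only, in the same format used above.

18 November 2023

Because discovery on 18 November 2018 post-dates the 21 March 2015 act, accrual under the later-of rule falls on 18 November 2018.
The untolled deadline — 5 years after 18 November 2018 — is 18 November 2023.
Nothing else in the chronology tolls or restarts the period.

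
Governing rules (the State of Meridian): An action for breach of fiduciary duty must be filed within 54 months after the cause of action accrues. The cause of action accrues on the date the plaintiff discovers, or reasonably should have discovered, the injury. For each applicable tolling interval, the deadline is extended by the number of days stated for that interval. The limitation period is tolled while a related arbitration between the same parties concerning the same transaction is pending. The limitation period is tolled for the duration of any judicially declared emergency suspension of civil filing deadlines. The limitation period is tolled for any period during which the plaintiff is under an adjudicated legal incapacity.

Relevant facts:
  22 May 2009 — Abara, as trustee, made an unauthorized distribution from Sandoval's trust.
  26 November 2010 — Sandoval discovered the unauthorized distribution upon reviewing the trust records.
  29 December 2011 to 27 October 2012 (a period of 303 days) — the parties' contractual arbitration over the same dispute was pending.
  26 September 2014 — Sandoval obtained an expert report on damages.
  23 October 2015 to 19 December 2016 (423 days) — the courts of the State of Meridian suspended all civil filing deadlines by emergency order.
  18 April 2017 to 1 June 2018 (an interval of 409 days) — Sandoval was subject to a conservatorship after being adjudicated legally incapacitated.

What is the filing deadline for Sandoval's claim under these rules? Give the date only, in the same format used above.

4 July 2018

Under the discovery rule, the claim accrued on 26 November 2010, when Sandoval discovered the injury — not on the 22 May 2009 date of the underlying act.
The untolled deadline — 54 months after 26 November 2010 — is 26 May 2015.
The period was tolled for 303 days by the pending related arbitration (29 December 2011 to 27 October 2012), pushing the deadline to 24 March 2016.
The period was tolled for 423 days by the emergency suspension of filing deadlines (23 October 2015 to 19 December 2016), pushing the deadline to 21 May 2017.
The period was tolled for 409 days by the plaintiff's legal incapacity (18 April 2017 to 1 June 2018), pushing the deadline to 4 July 2018.
None of the other events listed affects the running of the period under the stated rules.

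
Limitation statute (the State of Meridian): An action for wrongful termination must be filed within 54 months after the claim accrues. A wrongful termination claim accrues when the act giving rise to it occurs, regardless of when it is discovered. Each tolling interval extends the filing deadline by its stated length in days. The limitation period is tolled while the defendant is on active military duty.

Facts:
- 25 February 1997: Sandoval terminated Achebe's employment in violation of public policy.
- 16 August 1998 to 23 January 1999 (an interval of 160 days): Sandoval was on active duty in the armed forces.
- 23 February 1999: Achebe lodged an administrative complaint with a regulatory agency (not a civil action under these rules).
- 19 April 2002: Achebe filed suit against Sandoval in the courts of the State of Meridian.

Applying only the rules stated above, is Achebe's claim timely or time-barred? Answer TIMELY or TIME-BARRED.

The claim accrued on 25 February 1997, when the wrongful act occurred.
The untolled deadline — 54 months after 25 February 1997 — is 25 August 2001.
Because the defendant's active military service ran from 16 August 1998 to 23 January 1999, the deadline is extended by 160 days to 1 February 2002.
Nothing else in the chronology tolls or restarts the period.
Achebe filed on 19 April 2002, after the 1 February 2002 deadline, so the action is time-barred.

TIME-BARRED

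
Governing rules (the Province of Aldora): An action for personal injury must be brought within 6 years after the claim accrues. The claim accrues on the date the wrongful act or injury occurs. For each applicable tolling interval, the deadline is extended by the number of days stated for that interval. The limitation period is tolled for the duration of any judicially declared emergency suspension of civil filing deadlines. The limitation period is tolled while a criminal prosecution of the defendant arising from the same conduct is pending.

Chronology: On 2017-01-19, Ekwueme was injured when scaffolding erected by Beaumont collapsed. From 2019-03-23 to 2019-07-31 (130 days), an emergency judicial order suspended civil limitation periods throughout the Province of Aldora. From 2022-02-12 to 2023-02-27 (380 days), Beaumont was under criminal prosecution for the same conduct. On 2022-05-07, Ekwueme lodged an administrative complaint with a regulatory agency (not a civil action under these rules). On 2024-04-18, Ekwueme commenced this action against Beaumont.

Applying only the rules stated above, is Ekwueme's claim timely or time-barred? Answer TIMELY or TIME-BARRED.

The limitation period began to run on 2017-01-19.
The untolled deadline — 6 years after 2017-01-19 — is 2023-01-19.
Because the emergency suspension of filing deadlines ran from 2019-03-23 to 2019-07-31, the deadline is extended by 130 days to 2023-05-29.
Because the pending criminal prosecution ran from 2022-02-12 to 2023-02-27, the deadline is extended by 380 days to 2024-06-12.
Nothing else in the chronology tolls or restarts the period.
Ekwueme filed on 2024-04-18, before the 2024-06-12 deadline, so the action is timely.

TIMELY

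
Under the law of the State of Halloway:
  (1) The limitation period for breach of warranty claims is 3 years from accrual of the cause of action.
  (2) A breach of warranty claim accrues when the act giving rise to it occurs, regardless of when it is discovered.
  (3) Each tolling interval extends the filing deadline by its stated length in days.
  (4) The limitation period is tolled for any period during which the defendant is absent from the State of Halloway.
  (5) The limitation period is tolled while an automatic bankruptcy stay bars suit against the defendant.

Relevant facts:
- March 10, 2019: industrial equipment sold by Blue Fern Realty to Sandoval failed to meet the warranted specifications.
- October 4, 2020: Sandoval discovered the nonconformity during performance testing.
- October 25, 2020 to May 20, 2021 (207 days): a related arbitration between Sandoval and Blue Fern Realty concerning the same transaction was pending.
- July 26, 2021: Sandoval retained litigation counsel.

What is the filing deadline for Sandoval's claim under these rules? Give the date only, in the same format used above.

March 10, 2022

Because the rule ties accrual to occurrence, the claim accrued on March 10, 2019, not on the October 4, 2020 discovery date.
Adding the 3 years base period to March 10, 2019 gives a deadline of March 10, 2022, before any tolling.
The pending related arbitration from October 25, 2020 to May 20, 2021 does not toll the period, because no stated rule makes a pending arbitration a tolling event.
None of the other events listed affects the running of the period under the stated rules.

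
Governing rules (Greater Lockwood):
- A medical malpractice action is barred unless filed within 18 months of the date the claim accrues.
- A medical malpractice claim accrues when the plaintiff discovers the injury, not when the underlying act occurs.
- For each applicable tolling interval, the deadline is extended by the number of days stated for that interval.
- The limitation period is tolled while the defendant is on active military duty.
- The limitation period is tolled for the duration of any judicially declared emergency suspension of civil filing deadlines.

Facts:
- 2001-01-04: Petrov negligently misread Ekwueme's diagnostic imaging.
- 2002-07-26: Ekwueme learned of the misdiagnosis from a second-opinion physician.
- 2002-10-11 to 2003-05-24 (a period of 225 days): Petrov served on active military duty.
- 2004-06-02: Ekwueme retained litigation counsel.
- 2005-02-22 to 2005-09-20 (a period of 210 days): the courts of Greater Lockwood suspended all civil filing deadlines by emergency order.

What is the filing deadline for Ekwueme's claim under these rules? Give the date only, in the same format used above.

2004-09-07

The claim did not accrue until Ekwueme discovered the injury on 2002-07-26; the 2001-01-04 act date does not start the clock under the stated rule.
18 months from 2002-07-26 is 2004-01-26.
The defendant's active military service from 2002-10-11 to 2003-05-24 tolled the period for 225 days, extending the deadline to 2004-09-07.
The emergency suspension of filing deadlines from 2005-02-22 to 2005-09-20 began after the period had already run on 2004-09-07, so it has no tolling effect.
The other events in the timeline have no effect on the limitation period under the stated rules.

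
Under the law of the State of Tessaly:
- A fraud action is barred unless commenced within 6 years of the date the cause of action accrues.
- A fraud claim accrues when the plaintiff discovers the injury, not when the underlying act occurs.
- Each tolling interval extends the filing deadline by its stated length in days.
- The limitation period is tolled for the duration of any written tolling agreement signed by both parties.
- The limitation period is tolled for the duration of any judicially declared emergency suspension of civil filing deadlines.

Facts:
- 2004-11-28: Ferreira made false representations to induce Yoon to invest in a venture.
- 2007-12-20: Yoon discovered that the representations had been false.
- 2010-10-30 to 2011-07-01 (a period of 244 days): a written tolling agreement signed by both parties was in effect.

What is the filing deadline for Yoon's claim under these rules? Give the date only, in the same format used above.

2014-08-21

The claim did not accrue until Yoon discovered the injury on 2007-12-20; the 2004-11-28 act date does not start the clock under the stated rule.
Adding the 6 years base period to 2007-12-20 gives a deadline of 2013-12-20, before any tolling.
The written tolling agreement from 2010-10-30 to 2011-07-01 tolled the period for 244 days, extending the deadline to 2014-08-21.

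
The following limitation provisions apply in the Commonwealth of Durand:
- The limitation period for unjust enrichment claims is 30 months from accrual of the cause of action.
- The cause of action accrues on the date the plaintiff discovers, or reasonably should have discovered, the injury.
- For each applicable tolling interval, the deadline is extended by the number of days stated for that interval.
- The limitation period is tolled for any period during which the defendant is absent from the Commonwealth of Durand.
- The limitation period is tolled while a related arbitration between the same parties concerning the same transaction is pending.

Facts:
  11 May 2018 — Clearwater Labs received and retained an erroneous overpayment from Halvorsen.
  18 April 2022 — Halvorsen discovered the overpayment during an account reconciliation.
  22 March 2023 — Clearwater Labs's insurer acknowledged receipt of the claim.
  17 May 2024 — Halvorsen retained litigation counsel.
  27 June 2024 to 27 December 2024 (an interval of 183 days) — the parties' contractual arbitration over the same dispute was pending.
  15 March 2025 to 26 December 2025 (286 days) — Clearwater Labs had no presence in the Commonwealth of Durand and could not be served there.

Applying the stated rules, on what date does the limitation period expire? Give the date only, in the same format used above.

30 January 2026

Accrual is tied to discovery, so the period began on 18 April 2022 rather than on 11 May 2018 when the act occurred.
Adding the 30 months base period to 18 April 2022 gives a deadline of 18 October 2024, before any tolling.
The pending related arbitration from 27 June 2024 to 27 December 2024 tolled the period for 183 days, extending the deadline to 19 April 2025.
Because the defendant's absence from the jurisdiction ran from 15 March 2025 to 26 December 2025, the deadline is extended by 286 days to 30 January 2026.
The other events in the timeline have no effect on the limitation period under the stated rules.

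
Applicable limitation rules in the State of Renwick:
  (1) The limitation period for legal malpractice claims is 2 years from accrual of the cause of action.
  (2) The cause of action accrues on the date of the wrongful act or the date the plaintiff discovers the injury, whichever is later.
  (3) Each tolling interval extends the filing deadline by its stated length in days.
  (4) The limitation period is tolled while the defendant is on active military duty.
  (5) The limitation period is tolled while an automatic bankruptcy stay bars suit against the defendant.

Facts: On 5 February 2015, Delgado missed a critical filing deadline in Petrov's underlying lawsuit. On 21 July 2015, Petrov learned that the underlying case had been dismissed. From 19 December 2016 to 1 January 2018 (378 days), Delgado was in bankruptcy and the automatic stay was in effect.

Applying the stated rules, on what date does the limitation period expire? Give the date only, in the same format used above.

Taking the later of the act (5 February 2015) and discovery (21 July 2015), the claim accrued on 21 July 2015.
Adding the 2 years base period to 21 July 2015 gives a deadline of 21 July 2017, before any tolling.
The automatic bankruptcy stay from 19 December 2016 to 1 January 2018 tolled the period for 378 days, extending the deadline to 3 August 2018.

3 August 2018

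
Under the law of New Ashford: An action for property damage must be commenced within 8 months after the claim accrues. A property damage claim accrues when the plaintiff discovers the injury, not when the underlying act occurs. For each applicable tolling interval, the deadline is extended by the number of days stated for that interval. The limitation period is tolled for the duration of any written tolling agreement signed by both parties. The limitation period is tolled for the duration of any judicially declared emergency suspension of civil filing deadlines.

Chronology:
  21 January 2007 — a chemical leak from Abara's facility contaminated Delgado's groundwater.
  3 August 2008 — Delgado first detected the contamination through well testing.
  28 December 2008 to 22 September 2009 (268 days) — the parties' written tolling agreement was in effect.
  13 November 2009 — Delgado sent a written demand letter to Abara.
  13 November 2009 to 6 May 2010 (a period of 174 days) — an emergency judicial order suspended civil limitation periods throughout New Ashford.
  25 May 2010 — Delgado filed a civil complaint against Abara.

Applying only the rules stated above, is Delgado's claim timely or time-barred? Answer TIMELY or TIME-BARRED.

The claim did not accrue until Delgado discovered the injury on 3 August 2008; the 21 January 2007 act date does not start the clock under the stated rule.
8 months from 3 August 2008 is 3 April 2009.
Because the written tolling agreement ran from 28 December 2008 to 22 September 2009, the deadline is extended by 268 days to 27 December 2009.
The period was tolled for 174 days by the emergency suspension of filing deadlines (13 November 2009 to 6 May 2010), pushing the deadline to 19 June 2010.
Nothing else in the chronology tolls or restarts the period.
Delgado filed on 25 May 2010, before the 19 June 2010 deadline, so the action is timely.

TIMELY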